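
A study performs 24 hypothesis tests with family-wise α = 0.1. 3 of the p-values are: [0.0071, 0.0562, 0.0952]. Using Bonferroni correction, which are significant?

Bonferroni α = 0.1/24 = 0.00417. None of the given p-values are significant.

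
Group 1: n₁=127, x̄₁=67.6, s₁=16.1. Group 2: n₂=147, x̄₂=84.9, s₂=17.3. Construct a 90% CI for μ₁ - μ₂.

Difference = -17.3. SE = √(16.1²/127 + 17.3²/147) = 2.019. CI = (-20.62, -13.98)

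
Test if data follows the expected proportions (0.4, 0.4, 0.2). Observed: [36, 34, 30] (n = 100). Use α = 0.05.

Expected: [40.0, 40.0, 20.0]. χ² = 6.3. df = 2, critical = 5.991. Reject H₀.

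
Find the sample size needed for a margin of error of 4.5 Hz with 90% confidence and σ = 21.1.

n = (z*σ/E)² = (1.645×21.1/4.5)² = 59.5 → n = 60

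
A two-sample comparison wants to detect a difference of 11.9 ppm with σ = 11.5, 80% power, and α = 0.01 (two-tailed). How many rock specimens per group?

n per group = 2(z_α/2 + z_β)²σ²/d² = 2×(2.576 + 0.84)²×11.5²/11.9² = 21.8 → n = 22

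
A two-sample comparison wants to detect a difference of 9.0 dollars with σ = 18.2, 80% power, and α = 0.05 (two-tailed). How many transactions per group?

n per group = 2(z_α/2 + z_β)²σ²/d² = 2×(1.96 + 0.84)²×18.2²/9.0² = 64.1 → n = 65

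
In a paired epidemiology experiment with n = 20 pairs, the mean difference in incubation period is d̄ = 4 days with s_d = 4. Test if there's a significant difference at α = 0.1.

t = d̄/(s_d/√n) = 4/(4/√20) = 4.472. df = 19, critical t = ±1.729. Reject H₀.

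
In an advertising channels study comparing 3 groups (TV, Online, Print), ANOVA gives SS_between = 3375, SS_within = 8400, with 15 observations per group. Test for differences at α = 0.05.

df_between = 2, df_within = 42. F = MS_between/MS_within = 1687.5/200.0 = 8.438. F_crit ≈ 3.22. Reject H₀. At least one mean differs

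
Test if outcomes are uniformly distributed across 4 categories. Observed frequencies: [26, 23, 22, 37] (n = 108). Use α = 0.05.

Expected = 27 each. χ² = Σ(O-E)²/E = 5.259. df = 3, critical value = 7.815. Fail to reject H₀.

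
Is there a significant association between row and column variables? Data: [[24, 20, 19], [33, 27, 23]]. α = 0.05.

χ² = 0.107. df = 2, critical = 5.991. Fail to reject H₀. No evidence of dependence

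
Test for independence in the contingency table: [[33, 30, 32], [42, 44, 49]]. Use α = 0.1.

χ² = 0.351. df = 2, critical = 4.605. Fail to reject H₀. No evidence of dependence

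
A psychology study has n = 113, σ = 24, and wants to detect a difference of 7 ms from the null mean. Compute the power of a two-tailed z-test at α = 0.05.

SE = σ/√n = 24/√113 = 2.258. Non-centrality λ = d/SE = 7/2.258 = 3.1. Power ≈ Φ(λ - z_{α/2}) = Φ(3.1 - 1.96) = Φ(1.14) = 0.873.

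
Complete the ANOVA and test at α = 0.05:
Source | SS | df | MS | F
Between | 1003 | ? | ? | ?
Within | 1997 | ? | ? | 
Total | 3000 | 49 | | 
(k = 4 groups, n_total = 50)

df_between = 3, df_within = 46. MS_between = 334.33, MS_within = 43.41. F = 7.701, F_crit ≈ 2.807. Reject H₀.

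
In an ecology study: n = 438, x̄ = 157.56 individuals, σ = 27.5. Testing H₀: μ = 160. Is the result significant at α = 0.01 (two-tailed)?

z = (157.56 - 160)/(27.5/√438) = -1.857. Since |z| ≤ 2.576, not significant at α = 0.01.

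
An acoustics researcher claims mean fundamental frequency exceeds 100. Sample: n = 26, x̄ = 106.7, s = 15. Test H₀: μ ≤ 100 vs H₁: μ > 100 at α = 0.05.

t = (106.7 - 100)/(15/√26) = 2.278, df = 25. Critical t = 1.708. Reject H₀.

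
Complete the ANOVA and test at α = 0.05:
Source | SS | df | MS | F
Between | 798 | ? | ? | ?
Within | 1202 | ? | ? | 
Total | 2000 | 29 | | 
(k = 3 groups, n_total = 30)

df_between = 2, df_within = 27. MS_between = 399.0, MS_within = 44.52. F = 8.963, F_crit ≈ 3.354. Reject H₀.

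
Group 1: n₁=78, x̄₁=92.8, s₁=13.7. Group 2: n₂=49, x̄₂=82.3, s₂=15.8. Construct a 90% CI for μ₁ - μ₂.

Difference = 10.5. SE = √(13.7²/78 + 15.8²/49) = 2.739. CI = (5.99, 15.01)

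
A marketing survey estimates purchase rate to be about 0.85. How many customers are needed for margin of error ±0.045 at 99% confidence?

n = z²p(1-p)/E² = 2.576²×0.85×0.15/0.045² = 417.8 → n = 418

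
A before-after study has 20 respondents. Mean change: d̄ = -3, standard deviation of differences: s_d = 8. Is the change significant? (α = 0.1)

t = d̄/(s_d/√n) = -3/(8/√20) = -1.677. df = 19, critical t = ±1.729. Fail to reject H₀.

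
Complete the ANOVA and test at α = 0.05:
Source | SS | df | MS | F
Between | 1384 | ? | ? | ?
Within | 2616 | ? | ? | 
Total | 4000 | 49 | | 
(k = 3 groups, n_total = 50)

df_between = 2, df_within = 47. MS_between = 692.0, MS_within = 55.66. F = 12.433, F_crit ≈ 3.195. Reject H₀.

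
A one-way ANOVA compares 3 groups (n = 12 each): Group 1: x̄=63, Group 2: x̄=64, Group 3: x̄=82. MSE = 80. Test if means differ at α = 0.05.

Grand mean = 69.67. SS_between = 2744.0, MS_between = 1372.0. F = 17.15, F_crit ≈ 3.285. Reject H₀.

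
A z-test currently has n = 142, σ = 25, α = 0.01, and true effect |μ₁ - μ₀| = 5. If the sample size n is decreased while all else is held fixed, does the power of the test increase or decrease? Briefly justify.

Power decreases: a smaller n inflates the standard error σ/√n, pulling the sampling distribution under H₁ back toward the critical value.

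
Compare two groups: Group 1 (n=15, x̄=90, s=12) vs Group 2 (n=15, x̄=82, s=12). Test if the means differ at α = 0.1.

Pooled sp = 12.0. t = 1.826, df = 28. Critical t = ±1.701. Reject H₀.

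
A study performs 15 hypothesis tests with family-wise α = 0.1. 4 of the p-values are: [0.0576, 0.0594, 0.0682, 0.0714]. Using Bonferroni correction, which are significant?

Bonferroni α = 0.1/15 = 0.00667. None of the given p-values are significant.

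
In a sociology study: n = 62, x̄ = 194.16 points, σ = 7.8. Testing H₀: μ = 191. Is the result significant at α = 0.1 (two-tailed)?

z = (194.16 - 191)/(7.8/√62) = 3.19. Since |z| > 1.645, significant at α = 0.1.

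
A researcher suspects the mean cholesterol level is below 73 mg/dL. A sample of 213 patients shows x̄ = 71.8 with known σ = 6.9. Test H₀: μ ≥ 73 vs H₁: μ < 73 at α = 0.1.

z = -2.538. Critical value: -1.28. Reject H₀.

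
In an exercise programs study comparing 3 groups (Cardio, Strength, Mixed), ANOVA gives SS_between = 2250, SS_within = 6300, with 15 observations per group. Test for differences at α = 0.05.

df_between = 2, df_within = 42. F = MS_between/MS_within = 1125.0/150.0 = 7.5. F_crit ≈ 3.22. Reject H₀. At least one mean differs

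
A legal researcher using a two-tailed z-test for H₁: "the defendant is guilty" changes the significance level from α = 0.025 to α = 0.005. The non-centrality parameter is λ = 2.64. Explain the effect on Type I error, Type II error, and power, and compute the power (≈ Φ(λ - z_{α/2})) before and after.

Decreasing α from 0.025 to 0.005:
• Type I error rate decreases (α is the Type I rate by definition).
• Critical value moves from z_{α/2} = 2.241 to 2.807, so power = Φ(λ - z_{α/2}) goes from Φ(2.64 - 2.241) = 0.655 to Φ(2.64 - 2.807) = 0.434.
• Type II error rate β = 1 - power therefore increases (0.345 → 0.566).
Appropriate when false positives are costly — here, convicting an innocent person.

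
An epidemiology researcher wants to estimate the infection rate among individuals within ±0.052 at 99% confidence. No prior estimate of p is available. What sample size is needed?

Conservative approach: use p = 0.5 (maximizes p(1-p) = 0.25). n = z²(0.25)/E² = 2.576²×0.25/0.052² = 613.5 → n = 614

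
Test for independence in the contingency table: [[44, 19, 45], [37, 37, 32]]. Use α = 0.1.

χ² = 8.568. df = 2, critical = 4.605. Reject H₀. Variables are dependent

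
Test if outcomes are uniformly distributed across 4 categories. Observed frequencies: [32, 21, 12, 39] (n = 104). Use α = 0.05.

Expected = 26 each. χ² = Σ(O-E)²/E = 16.385. df = 3, critical value = 7.815. Reject H₀.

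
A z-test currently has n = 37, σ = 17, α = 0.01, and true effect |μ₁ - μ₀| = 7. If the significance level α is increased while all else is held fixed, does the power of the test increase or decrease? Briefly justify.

Power increases: a larger α lowers the critical value, so more of the H₁ sampling distribution falls in the rejection region.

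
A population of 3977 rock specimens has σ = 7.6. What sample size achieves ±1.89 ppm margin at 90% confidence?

Without FPC: n₀ = (1.645×7.6/1.89)² = 43.756. With FPC: n = n₀N/(n₀+N-1) = 43.3 → n = 44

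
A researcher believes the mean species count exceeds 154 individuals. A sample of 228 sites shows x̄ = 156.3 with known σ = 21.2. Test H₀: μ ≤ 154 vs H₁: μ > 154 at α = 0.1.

z = 1.638. Critical value: 1.28. Reject H₀.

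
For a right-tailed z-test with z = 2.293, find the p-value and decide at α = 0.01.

p = P(Z > 2.293) = 1 - Φ(2.293) ≈ 0.0109. Since p ≥ 0.01, fail to reject H₀ (not significant) at α = 0.01.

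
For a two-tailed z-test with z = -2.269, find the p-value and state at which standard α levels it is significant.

p = 2·P(Z > |-2.269|) = 2·(1 - Φ(2.269)) ≈ 0.0233. Significant at α = 0.1; Significant at α = 0.05.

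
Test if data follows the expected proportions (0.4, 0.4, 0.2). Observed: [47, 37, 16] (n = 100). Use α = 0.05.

Expected: [40.0, 40.0, 20.0]. χ² = 2.25. df = 2, critical = 5.991. Fail to reject H₀.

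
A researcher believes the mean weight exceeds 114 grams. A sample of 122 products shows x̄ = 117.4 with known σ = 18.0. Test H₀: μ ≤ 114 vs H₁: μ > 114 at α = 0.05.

z = 2.086. Critical value: 1.645. Reject H₀.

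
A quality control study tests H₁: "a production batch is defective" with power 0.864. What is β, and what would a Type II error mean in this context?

β = 1 - power = 1 - 0.864 = 0.136. A Type II error is failing to reject H₀ when H₀ is false (false negative) — here, failing to conclude that a production batch is defective when in fact it is true. Consequence: shipping a defective batch — faulty products reach customers.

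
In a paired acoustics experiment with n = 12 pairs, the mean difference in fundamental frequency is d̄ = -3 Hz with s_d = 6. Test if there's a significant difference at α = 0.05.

t = d̄/(s_d/√n) = -3/(6/√12) = -1.732. df = 11, critical t = ±2.201. Fail to reject H₀.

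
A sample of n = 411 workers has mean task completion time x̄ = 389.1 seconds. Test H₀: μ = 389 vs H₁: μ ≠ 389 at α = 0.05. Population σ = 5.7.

z = (x̄ - μ₀)/(σ/√n) = (389.1 - 389)/(5.7/√411) = 0.356. Critical value: ±1.96. Since |0.356| ≤ 1.96, Fail to reject H₀.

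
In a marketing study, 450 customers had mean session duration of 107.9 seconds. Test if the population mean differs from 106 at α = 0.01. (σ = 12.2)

z = (x̄ - μ₀)/(σ/√n) = (107.9 - 106)/(12.2/√450) = 3.304. Critical value: ±2.576. Since |3.304| > 2.576, Reject H₀.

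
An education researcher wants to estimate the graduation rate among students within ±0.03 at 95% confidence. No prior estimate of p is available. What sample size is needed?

Conservative approach: use p = 0.5 (maximizes p(1-p) = 0.25). n = z²(0.25)/E² = 1.96²×0.25/0.03² = 1067.1 → n = 1068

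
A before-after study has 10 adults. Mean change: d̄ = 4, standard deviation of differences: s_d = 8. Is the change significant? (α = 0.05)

t = d̄/(s_d/√n) = 4/(8/√10) = 1.581. df = 9, critical t = ±2.262. Fail to reject H₀.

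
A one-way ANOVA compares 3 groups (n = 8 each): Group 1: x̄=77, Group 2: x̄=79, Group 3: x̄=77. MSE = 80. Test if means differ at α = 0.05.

Grand mean = 77.67. SS_between = 21.33, MS_between = 10.67. F = 0.133, F_crit ≈ 3.467. Fail to reject H₀.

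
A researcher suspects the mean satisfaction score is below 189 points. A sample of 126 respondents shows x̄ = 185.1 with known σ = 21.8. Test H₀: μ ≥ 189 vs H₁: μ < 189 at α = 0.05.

z = -2.008. Critical value: -1.645. Reject H₀.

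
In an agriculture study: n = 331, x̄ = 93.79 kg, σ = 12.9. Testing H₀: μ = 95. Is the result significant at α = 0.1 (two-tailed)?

z = (93.79 - 95)/(12.9/√331) = -1.707. Since |z| > 1.645, significant at α = 0.1.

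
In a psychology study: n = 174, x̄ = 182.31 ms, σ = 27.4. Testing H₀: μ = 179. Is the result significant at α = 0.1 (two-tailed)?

z = (182.31 - 179)/(27.4/√174) = 1.593. Since |z| ≤ 1.645, not significant at α = 0.1.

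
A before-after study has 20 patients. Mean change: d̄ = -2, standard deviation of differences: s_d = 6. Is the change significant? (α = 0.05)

t = d̄/(s_d/√n) = -2/(6/√20) = -1.491. df = 19, critical t = ±2.093. Fail to reject H₀.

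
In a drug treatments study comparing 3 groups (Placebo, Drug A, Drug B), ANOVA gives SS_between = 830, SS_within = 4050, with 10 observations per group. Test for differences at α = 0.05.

df_between = 2, df_within = 27. F = MS_between/MS_within = 415.0/150.0 = 2.767. F_crit ≈ 3.354. Fail to reject H₀.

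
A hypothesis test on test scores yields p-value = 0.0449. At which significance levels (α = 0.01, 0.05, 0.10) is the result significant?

p = 0.0449. Significant at: α = 0.05, 0.1.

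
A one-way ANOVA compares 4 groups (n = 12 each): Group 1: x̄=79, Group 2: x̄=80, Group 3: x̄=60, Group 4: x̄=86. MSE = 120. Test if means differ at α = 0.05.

Grand mean = 76.25. SS_between = 4569.0, MS_between = 1523.0. F = 12.692, F_crit ≈ 2.816. Reject H₀.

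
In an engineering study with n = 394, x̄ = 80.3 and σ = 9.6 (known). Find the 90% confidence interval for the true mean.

CI = x̄ ± z*(σ/√n) = 80.3 ± 1.645(9.6/√394) = 80.3 ± 0.8 = (79.5, 81.1)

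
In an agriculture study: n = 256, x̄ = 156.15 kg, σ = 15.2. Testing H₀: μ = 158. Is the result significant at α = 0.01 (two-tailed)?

z = (156.15 - 158)/(15.2/√256) = -1.947. Since |z| ≤ 2.576, not significant at α = 0.01.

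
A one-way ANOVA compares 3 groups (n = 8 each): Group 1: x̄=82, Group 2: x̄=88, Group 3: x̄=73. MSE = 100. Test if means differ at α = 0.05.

Grand mean = 81.0. SS_between = 912.0, MS_between = 456.0. F = 4.56, F_crit ≈ 3.467. Reject H₀.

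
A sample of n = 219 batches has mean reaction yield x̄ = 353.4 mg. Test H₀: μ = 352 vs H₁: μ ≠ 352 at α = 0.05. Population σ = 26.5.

z = (x̄ - μ₀)/(σ/√n) = (353.4 - 352)/(26.5/√219) = 0.782. Critical value: ±1.96. Since |0.782| ≤ 1.96, Fail to reject H₀.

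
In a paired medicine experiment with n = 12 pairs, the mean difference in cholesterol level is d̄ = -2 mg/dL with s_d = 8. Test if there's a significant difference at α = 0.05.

t = d̄/(s_d/√n) = -2/(8/√12) = -0.866. df = 11, critical t = ±2.201. Fail to reject H₀.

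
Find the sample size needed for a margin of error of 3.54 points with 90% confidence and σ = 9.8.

n = (z*σ/E)² = (1.645×9.8/3.54)² = 20.7 → n = 21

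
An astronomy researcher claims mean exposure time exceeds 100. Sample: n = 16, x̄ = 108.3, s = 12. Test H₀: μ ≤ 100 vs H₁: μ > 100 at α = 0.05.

t = (108.3 - 100)/(12/√16) = 2.767, df = 15. Critical t = 1.753. Reject H₀.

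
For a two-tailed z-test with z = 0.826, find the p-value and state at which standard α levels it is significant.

p = 2·P(Z > |0.826|) = 2·(1 - Φ(0.826)) ≈ 0.4088. Not significant at any standard level.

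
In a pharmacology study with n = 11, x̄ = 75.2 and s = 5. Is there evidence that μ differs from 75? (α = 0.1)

t = (x̄ - μ₀)/(s/√n) = (75.2 - 75)/(5/√11) = 0.133. df = 10, critical t = ±1.812. Fail to reject H₀.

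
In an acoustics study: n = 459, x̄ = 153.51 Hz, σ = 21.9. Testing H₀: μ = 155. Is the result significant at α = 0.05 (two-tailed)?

z = (153.51 - 155)/(21.9/√459) = -1.458. Since |z| ≤ 1.96, not significant at α = 0.05.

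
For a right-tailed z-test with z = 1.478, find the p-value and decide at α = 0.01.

p = P(Z > 1.478) = 1 - Φ(1.478) ≈ 0.0697. Since p ≥ 0.01, fail to reject H₀ (not significant) at α = 0.01.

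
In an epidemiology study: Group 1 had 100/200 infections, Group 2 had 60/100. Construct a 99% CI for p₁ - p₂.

p̂₁ = 0.5, p̂₂ = 0.6. Difference = -0.1. CI = (-0.256, 0.056)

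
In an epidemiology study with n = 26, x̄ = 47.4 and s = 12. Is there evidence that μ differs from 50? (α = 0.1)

t = (x̄ - μ₀)/(s/√n) = (47.4 - 50)/(12/√26) = -1.105. df = 25, critical t = ±1.708. Fail to reject H₀.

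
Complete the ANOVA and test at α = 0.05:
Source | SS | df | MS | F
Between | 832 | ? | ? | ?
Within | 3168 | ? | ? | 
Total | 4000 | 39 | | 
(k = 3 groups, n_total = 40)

df_between = 2, df_within = 37. MS_between = 416.0, MS_within = 85.62. F = 4.859, F_crit ≈ 3.252. Reject H₀.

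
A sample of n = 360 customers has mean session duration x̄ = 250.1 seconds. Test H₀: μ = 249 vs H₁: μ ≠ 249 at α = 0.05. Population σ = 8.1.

z = (x̄ - μ₀)/(σ/√n) = (250.1 - 249)/(8.1/√360) = 2.577. Critical value: ±1.96. Since |2.577| > 1.96, Reject H₀.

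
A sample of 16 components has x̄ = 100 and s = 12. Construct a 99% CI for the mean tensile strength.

CI = x̄ ± t*(s/√n) = 100 ± 2.947(12/√16) = (91.16, 108.84)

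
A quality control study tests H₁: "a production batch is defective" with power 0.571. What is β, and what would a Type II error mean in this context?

β = 1 - power = 1 - 0.571 = 0.429. A Type II error is failing to reject H₀ when H₀ is false (false negative) — here, failing to conclude that a production batch is defective when in fact it is true. Consequence: shipping a defective batch — faulty products reach customers.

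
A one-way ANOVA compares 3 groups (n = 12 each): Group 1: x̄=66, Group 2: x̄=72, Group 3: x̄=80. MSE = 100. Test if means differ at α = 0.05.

Grand mean = 72.67. SS_between = 1184.0, MS_between = 592.0. F = 5.92, F_crit ≈ 3.285. Reject H₀.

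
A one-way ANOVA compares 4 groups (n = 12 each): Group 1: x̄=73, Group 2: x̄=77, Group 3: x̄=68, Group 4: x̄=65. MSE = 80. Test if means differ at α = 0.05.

Grand mean = 70.75. SS_between = 1017.0, MS_between = 339.0. F = 4.237, F_crit ≈ 2.816. Reject H₀.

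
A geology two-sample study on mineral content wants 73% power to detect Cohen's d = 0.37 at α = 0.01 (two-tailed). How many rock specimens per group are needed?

z_{α/2} = 2.576, z_β = Φ⁻¹(0.73) = 0.613. For small effect (d = 0.37): n per group = 2(z_{α/2} + z_β)²/d² = 2(2.576 + 0.613)²/0.37² = 148.6 → 149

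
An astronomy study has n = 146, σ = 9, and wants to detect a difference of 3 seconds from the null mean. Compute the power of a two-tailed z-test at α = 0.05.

SE = σ/√n = 9/√146 = 0.745. Non-centrality λ = d/SE = 3/0.745 = 4.028. Power ≈ Φ(λ - z_{α/2}) = Φ(4.028 - 1.96) = Φ(2.068) = 0.981.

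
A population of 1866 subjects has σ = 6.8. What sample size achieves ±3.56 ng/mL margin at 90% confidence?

Without FPC: n₀ = (1.645×6.8/3.56)² = 9.873. With FPC: n = n₀N/(n₀+N-1) = 9.8 → n = 10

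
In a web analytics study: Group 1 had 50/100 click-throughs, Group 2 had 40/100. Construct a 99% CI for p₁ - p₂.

p̂₁ = 0.5, p̂₂ = 0.4. Difference = 0.1. CI = (-0.08, 0.28)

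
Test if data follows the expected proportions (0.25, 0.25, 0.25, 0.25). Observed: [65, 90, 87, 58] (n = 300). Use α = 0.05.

Expected: [75.0, 75.0, 75.0, 75.0]. χ² = 10.107. df = 3, critical = 7.815. Reject H₀.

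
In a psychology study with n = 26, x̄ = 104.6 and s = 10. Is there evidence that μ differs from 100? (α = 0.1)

t = (x̄ - μ₀)/(s/√n) = (104.6 - 100)/(10/√26) = 2.346. df = 25, critical t = ±1.708. Reject H₀.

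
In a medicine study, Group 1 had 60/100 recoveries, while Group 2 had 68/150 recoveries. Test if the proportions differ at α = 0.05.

p̂₁ = 0.6, p̂₂ = 0.453, pooled p̂ = 0.512. z = 2.273. Critical: ±1.96. Reject H₀.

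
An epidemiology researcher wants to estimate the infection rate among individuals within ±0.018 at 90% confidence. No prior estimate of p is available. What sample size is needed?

Conservative approach: use p = 0.5 (maximizes p(1-p) = 0.25). n = z²(0.25)/E² = 1.645²×0.25/0.018² = 2088.0 → n = 2088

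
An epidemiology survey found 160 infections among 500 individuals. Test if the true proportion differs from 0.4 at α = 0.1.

p̂ = 0.32, p₀ = 0.4. z = (p̂ - p₀)/√(p₀(1-p₀)/n) = -3.651. Critical: ±1.645. Reject H₀.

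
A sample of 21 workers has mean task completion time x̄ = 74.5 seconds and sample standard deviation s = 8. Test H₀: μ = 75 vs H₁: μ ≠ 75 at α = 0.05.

t = (x̄ - μ₀)/(s/√n) = (74.5 - 75)/(8/√21) = -0.286. df = 20, critical t = ±2.086. Fail to reject H₀.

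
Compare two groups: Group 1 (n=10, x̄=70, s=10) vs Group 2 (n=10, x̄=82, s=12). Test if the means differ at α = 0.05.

Pooled sp = 11.05. t = -2.429, df = 18. Critical t = ±2.101. Reject H₀.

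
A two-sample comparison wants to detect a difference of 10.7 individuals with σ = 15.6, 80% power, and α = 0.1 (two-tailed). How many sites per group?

n per group = 2(z_α/2 + z_β)²σ²/d² = 2×(1.645 + 0.84)²×15.6²/10.7² = 26.3 → n = 27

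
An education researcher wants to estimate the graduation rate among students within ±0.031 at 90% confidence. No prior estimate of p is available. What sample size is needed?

Conservative approach: use p = 0.5 (maximizes p(1-p) = 0.25). n = z²(0.25)/E² = 1.645²×0.25/0.031² = 704.0 → n = 704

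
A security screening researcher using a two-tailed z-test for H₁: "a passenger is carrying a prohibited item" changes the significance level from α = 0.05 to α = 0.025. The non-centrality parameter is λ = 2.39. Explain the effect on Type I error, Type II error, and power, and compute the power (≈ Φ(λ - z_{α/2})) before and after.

Decreasing α from 0.05 to 0.025:
• Type I error rate decreases (α is the Type I rate by definition).
• Critical value moves from z_{α/2} = 1.96 to 2.241, so power = Φ(λ - z_{α/2}) goes from Φ(2.39 - 1.96) = 0.666 to Φ(2.39 - 2.241) = 0.559.
• Type II error rate β = 1 - power therefore increases (0.334 → 0.441).
Appropriate when false positives are costly — here, detaining an innocent passenger — delay and inconvenience.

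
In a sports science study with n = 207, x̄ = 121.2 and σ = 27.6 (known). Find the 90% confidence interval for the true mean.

CI = x̄ ± z*(σ/√n) = 121.2 ± 1.645(27.6/√207) = 121.2 ± 3.16 = (118.04, 124.36)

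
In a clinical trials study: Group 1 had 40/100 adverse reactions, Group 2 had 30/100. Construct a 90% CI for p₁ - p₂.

p̂₁ = 0.4, p̂₂ = 0.3. Difference = 0.1. CI = (-0.01, 0.21)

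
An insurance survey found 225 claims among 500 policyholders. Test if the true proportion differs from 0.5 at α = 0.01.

p̂ = 0.45, p₀ = 0.5. z = (p̂ - p₀)/√(p₀(1-p₀)/n) = -2.236. Critical: ±2.576. Fail to reject H₀.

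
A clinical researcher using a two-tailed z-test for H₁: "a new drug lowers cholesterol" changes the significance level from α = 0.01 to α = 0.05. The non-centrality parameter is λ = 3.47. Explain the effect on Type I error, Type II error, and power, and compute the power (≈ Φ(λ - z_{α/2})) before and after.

Increasing α from 0.01 to 0.05:
• Type I error rate increases (α is the Type I rate by definition).
• Critical value moves from z_{α/2} = 2.576 to 1.96, so power = Φ(λ - z_{α/2}) goes from Φ(3.47 - 2.576) = 0.814 to Φ(3.47 - 1.96) = 0.934.
• Type II error rate β = 1 - power therefore decreases (0.186 → 0.066).
Appropriate when false negatives are costly — here, shelving an effective drug — patients miss out on a treatment that would have helped.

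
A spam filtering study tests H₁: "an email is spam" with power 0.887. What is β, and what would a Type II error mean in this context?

β = 1 - power = 1 - 0.887 = 0.113. A Type II error is failing to reject H₀ when H₀ is false (false negative) — here, failing to conclude that an email is spam when in fact it is true. Consequence: a spam email lands in the inbox.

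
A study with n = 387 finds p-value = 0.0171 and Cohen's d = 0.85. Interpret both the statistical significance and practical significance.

Statistically significant (p = 0.0171 < 0.05). Cohen's d = 0.85 indicates a large effect size. Both statistical and practical significance should be considered.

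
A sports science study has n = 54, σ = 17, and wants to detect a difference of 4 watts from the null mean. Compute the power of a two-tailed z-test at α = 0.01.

SE = σ/√n = 17/√54 = 2.313. Non-centrality λ = d/SE = 4/2.313 = 1.729. Power ≈ Φ(λ - z_{α/2}) = Φ(1.729 - 2.576) = Φ(-0.847) = 0.199.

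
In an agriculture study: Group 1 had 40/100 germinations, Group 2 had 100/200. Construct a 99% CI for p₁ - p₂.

p̂₁ = 0.4, p̂₂ = 0.5. Difference = -0.1. CI = (-0.256, 0.056)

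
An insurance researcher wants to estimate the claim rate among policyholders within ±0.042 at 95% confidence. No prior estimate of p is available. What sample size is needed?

Conservative approach: use p = 0.5 (maximizes p(1-p) = 0.25). n = z²(0.25)/E² = 1.96²×0.25/0.042² = 544.4 → n = 545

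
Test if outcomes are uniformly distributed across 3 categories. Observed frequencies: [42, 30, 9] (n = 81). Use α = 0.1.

Expected = 27 each. χ² = Σ(O-E)²/E = 20.667. df = 2, critical value = 4.605. Reject H₀.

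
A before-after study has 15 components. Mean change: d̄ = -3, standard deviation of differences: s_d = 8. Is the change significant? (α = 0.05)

t = d̄/(s_d/√n) = -3/(8/√15) = -1.452. df = 14, critical t = ±2.145. Fail to reject H₀.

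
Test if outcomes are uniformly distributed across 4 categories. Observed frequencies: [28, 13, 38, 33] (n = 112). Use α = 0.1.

Expected = 28 each. χ² = Σ(O-E)²/E = 12.5. df = 3, critical value = 6.251. Reject H₀.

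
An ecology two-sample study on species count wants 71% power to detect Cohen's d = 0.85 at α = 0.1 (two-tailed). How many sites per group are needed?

z_{α/2} = 1.645, z_β = Φ⁻¹(0.71) = 0.553. For large effect (d = 0.85): n per group = 2(z_{α/2} + z_β)²/d² = 2(1.645 + 0.553)²/0.85² = 13.4 → 14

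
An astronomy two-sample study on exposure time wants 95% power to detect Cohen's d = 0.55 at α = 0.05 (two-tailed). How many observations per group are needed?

z_{α/2} = 1.96, z_β = Φ⁻¹(0.95) = 1.645. For medium effect (d = 0.55): n per group = 2(z_{α/2} + z_β)²/d² = 2(1.96 + 1.645)²/0.55² = 85.9 → 86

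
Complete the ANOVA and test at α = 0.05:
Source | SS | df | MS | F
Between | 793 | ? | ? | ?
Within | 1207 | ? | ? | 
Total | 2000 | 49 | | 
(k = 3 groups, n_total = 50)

df_between = 2, df_within = 47. MS_between = 396.5, MS_within = 25.68. F = 15.44, F_crit ≈ 3.195. Reject H₀.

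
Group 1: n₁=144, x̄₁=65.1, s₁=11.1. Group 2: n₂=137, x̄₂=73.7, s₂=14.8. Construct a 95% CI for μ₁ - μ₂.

Difference = -8.6. SE = √(11.1²/144 + 14.8²/137) = 1.567. CI = (-11.67, -5.53)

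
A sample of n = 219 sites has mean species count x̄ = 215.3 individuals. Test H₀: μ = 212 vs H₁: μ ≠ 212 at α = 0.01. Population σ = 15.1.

z = (x̄ - μ₀)/(σ/√n) = (215.3 - 212)/(15.1/√219) = 3.234. Critical value: ±2.576. Since |3.234| > 2.576, Reject H₀.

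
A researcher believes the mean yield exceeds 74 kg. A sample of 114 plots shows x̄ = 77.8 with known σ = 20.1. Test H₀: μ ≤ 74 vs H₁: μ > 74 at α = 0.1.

z = 2.019. Critical value: 1.28. Reject H₀.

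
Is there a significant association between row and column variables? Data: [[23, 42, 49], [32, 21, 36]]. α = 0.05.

χ² = 7.496. df = 2, critical = 5.991. Reject H₀. Variables are dependent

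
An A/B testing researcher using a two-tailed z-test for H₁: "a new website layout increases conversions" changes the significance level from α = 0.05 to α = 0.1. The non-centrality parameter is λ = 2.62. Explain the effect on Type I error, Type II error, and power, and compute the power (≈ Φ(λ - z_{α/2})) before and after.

Increasing α from 0.05 to 0.1:
• Type I error rate increases (α is the Type I rate by definition).
• Critical value moves from z_{α/2} = 1.96 to 1.645, so power = Φ(λ - z_{α/2}) goes from Φ(2.62 - 1.96) = 0.745 to Φ(2.62 - 1.645) = 0.835.
• Type II error rate β = 1 - power therefore decreases (0.255 → 0.165).
Appropriate when false negatives are costly — here, discarding a layout that would have improved conversions — lost revenue.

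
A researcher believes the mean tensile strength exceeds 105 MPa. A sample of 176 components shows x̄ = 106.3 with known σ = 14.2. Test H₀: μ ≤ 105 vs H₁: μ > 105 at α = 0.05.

z = 1.215. Critical value: 1.645. Fail to reject H₀.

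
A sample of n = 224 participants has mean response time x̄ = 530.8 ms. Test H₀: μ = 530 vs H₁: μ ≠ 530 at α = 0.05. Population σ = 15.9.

z = (x̄ - μ₀)/(σ/√n) = (530.8 - 530)/(15.9/√224) = 0.753. Critical value: ±1.96. Since |0.753| ≤ 1.96, Fail to reject H₀.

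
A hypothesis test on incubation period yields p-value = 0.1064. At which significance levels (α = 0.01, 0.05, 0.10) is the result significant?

p = 0.1064. Not significant at any of the given levels.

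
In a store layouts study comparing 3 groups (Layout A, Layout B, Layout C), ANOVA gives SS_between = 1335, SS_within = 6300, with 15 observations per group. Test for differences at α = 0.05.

df_between = 2, df_within = 42. F = MS_between/MS_within = 667.5/150.0 = 4.45. F_crit ≈ 3.22. Reject H₀. At least one mean differs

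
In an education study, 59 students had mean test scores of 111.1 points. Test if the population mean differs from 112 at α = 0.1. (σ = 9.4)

z = (x̄ - μ₀)/(σ/√n) = (111.1 - 112)/(9.4/√59) = -0.735. Critical value: ±1.645. Since |-0.735| ≤ 1.645, Fail to reject H₀.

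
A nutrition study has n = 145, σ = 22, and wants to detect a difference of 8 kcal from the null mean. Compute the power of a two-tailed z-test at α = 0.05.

SE = σ/√n = 22/√145 = 1.827. Non-centrality λ = d/SE = 8/1.827 = 4.379. Power ≈ Φ(λ - z_{α/2}) = Φ(4.379 - 1.96) = Φ(2.419) = 0.992.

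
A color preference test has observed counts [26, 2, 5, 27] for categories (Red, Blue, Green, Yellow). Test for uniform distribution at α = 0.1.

Expected = 15 each. χ² = Σ(O-E)²/E = 35.6. df = 3, critical value = 6.251. Reject H₀.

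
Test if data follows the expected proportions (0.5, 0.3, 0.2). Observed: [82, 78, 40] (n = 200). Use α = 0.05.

Expected: [100.0, 60.0, 40.0]. χ² = 8.64. df = 2, critical = 5.991. Reject H₀.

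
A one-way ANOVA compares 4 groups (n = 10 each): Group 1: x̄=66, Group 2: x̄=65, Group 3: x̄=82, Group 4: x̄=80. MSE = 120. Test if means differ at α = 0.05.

Grand mean = 73.25. SS_between = 2427.5, MS_between = 809.17. F = 6.743, F_crit ≈ 2.866. Reject H₀.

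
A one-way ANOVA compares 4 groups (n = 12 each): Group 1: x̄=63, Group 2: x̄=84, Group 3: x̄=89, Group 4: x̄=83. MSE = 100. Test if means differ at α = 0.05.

Grand mean = 79.75. SS_between = 4737.0, MS_between = 1579.0. F = 15.79, F_crit ≈ 2.816. Reject H₀.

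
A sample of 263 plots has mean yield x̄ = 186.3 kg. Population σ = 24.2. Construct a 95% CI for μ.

CI = x̄ ± z*(σ/√n) = 186.3 ± 1.96(24.2/√263) = 186.3 ± 2.92 = (183.38, 189.22)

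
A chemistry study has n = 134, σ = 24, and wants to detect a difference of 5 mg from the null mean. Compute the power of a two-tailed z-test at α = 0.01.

SE = σ/√n = 24/√134 = 2.073. Non-centrality λ = d/SE = 5/2.073 = 2.412. Power ≈ Φ(λ - z_{α/2}) = Φ(2.412 - 2.576) = Φ(-0.164) = 0.435.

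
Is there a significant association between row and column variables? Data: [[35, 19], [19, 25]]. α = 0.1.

χ² = 4.586. df = 1, critical = 2.706. Reject H₀. Variables are dependent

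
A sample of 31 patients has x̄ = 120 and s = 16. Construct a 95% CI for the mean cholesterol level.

CI = x̄ ± t*(s/√n) = 120 ± 2.042(16/√31) = (114.13, 125.87)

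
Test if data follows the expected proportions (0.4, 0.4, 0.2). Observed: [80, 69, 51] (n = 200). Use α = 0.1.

Expected: [80.0, 80.0, 40.0]. χ² = 4.537. df = 2, critical = 4.605. Fail to reject H₀.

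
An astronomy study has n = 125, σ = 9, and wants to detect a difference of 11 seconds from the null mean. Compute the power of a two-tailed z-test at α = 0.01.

SE = σ/√n = 9/√125 = 0.805. Non-centrality λ = d/SE = 11/0.805 = 13.665. Power ≈ Φ(λ - z_{α/2}) = Φ(13.665 - 2.576) = Φ(11.089) = 1.0.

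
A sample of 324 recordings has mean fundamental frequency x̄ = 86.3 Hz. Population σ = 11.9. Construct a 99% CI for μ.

CI = x̄ ± z*(σ/√n) = 86.3 ± 2.576(11.9/√324) = 86.3 ± 1.7 = (84.6, 88.0)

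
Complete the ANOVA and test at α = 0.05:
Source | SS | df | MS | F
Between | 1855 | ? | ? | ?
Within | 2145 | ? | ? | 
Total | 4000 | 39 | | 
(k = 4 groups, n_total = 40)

df_between = 3, df_within = 36. MS_between = 618.33, MS_within = 59.58. F = 10.378, F_crit ≈ 2.866. Reject H₀.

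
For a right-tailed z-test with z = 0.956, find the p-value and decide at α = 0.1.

p = P(Z > 0.956) = 1 - Φ(0.956) ≈ 0.1695. Since p ≥ 0.1, fail to reject H₀ (not significant) at α = 0.1.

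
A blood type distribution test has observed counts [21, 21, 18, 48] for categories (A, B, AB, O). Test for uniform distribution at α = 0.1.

Expected = 27 each. χ² = Σ(O-E)²/E = 22.0. df = 3, critical value = 6.251. Reject H₀.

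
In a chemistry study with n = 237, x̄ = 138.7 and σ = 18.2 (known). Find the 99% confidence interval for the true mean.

CI = x̄ ± z*(σ/√n) = 138.7 ± 2.576(18.2/√237) = 138.7 ± 3.05 = (135.65, 141.75)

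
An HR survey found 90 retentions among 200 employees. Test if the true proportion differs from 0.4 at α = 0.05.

p̂ = 0.45, p₀ = 0.4. z = (p̂ - p₀)/√(p₀(1-p₀)/n) = 1.443. Critical: ±1.96. Fail to reject H₀.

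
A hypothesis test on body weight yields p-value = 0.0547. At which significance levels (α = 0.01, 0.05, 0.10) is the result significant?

p = 0.0547. Significant at: α = 0.1.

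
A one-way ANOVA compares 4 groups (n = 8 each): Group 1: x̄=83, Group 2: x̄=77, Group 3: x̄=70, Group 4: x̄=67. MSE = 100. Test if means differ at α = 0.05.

Grand mean = 74.25. SS_between = 1238.0, MS_between = 412.67. F = 4.127, F_crit ≈ 2.947. Reject H₀.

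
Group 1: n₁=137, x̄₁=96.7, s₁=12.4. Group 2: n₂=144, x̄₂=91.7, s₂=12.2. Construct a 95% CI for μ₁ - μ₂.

Difference = 5.0. SE = √(12.4²/137 + 12.2²/144) = 1.468. CI = (2.12, 7.88)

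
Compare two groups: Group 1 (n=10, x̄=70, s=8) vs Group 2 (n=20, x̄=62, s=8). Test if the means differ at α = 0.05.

Pooled sp = 8.0. t = 2.582, df = 28. Critical t = ±2.048. Reject H₀.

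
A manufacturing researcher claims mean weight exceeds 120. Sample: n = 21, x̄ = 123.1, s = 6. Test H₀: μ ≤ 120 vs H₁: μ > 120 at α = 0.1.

t = (123.1 - 120)/(6/√21) = 2.368, df = 20. Critical t = 1.325. Reject H₀.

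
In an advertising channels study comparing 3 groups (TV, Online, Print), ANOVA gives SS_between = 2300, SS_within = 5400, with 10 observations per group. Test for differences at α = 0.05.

df_between = 2, df_within = 27. F = MS_between/MS_within = 1150.0/200.0 = 5.75. F_crit ≈ 3.354. Reject H₀. At least one mean differs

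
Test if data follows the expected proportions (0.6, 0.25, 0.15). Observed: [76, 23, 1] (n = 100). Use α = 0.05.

Expected: [60.0, 25.0, 15.0]. χ² = 17.493. df = 2, critical = 5.991. Reject H₀.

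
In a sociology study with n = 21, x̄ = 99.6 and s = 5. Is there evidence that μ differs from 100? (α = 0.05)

t = (x̄ - μ₀)/(s/√n) = (99.6 - 100)/(5/√21) = -0.367. df = 20, critical t = ±2.086. Fail to reject H₀.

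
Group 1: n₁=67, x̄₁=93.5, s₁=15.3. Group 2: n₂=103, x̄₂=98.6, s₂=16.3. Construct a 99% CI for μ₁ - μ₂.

Difference = -5.1. SE = √(15.3²/67 + 16.3²/103) = 2.464. CI = (-11.45, 1.25)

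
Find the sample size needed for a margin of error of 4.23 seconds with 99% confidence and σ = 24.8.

n = (z*σ/E)² = (2.576×24.8/4.23)² = 228.1 → n = 229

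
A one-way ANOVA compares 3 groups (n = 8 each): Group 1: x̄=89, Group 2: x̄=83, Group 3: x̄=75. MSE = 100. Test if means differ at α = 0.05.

Grand mean = 82.33. SS_between = 789.33, MS_between = 394.67. F = 3.947, F_crit ≈ 3.467. Reject H₀.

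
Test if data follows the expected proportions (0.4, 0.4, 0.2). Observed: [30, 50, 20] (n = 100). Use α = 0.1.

Expected: [40.0, 40.0, 20.0]. χ² = 5.0. df = 2, critical = 4.605. Reject H₀.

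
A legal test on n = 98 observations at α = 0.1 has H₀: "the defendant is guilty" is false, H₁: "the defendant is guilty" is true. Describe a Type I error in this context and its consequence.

Type I error: rejecting H₀ when it is true — concluding that the defendant is guilty when in fact it is not. Consequence: convicting an innocent person.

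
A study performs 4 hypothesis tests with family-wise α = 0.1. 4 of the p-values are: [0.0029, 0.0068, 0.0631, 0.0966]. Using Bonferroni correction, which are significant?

Bonferroni α = 0.1/4 = 0.025. Significant p-values: [0.0029, 0.0068]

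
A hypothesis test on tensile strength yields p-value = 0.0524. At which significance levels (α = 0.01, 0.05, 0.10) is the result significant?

p = 0.0524. Significant at: α = 0.1.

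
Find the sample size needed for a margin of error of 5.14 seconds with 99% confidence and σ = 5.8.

n = (z*σ/E)² = (2.576×5.8/5.14)² = 8.4 → n = 9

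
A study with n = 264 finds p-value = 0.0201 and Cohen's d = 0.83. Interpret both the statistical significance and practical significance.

Statistically significant (p = 0.0201 < 0.05). Cohen's d = 0.83 indicates a large effect size. Both statistical and practical significance should be considered.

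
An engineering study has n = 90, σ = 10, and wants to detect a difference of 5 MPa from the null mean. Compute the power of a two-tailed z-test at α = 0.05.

SE = σ/√n = 10/√90 = 1.054. Non-centrality λ = d/SE = 5/1.054 = 4.743. Power ≈ Φ(λ - z_{α/2}) = Φ(4.743 - 1.96) = Φ(2.783) = 0.997.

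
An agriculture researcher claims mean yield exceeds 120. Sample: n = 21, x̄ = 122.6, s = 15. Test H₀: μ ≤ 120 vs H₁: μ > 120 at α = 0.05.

t = (122.6 - 120)/(15/√21) = 0.794, df = 20. Critical t = 1.725. Fail to reject H₀.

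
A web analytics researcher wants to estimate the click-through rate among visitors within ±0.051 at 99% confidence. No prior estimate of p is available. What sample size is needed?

Conservative approach: use p = 0.5 (maximizes p(1-p) = 0.25). n = z²(0.25)/E² = 2.576²×0.25/0.051² = 637.8 → n = 638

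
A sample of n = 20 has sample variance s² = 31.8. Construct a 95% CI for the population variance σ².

df = 19. χ²_{0.025} = 32.852, χ²_{0.975} = 8.907. CI for σ² = ((n-1)s²/χ²_{α/2}, (n-1)s²/χ²_{1-α/2}) = (19·31.8/32.852, 19·31.8/8.907) = (18.39, 67.83)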